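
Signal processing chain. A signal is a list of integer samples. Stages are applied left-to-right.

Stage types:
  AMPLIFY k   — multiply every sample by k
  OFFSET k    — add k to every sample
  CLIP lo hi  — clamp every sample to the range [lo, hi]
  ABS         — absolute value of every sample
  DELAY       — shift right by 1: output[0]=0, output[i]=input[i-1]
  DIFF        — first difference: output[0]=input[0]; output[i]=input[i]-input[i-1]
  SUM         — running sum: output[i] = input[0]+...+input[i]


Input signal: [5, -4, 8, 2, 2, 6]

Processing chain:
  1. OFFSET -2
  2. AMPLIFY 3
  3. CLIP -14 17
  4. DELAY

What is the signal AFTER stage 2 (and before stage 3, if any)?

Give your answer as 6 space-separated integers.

Answer: 9 -18 18 0 0 12

Derivation:
Input: [5, -4, 8, 2, 2, 6]
Stage 1 (OFFSET -2): 5+-2=3, -4+-2=-6, 8+-2=6, 2+-2=0, 2+-2=0, 6+-2=4 -> [3, -6, 6, 0, 0, 4]
Stage 2 (AMPLIFY 3): 3*3=9, -6*3=-18, 6*3=18, 0*3=0, 0*3=0, 4*3=12 -> [9, -18, 18, 0, 0, 12]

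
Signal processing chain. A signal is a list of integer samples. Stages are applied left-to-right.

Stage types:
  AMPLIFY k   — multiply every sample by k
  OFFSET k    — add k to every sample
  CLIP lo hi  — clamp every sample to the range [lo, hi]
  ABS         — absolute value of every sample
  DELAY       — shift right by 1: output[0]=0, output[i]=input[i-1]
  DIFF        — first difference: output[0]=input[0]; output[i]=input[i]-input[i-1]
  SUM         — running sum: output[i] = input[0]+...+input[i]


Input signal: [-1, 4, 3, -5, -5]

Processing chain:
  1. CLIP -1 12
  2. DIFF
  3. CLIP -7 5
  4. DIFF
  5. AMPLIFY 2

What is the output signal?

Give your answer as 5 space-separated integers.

Answer: -2 12 -12 -6 8

Derivation:
Input: [-1, 4, 3, -5, -5]
Stage 1 (CLIP -1 12): clip(-1,-1,12)=-1, clip(4,-1,12)=4, clip(3,-1,12)=3, clip(-5,-1,12)=-1, clip(-5,-1,12)=-1 -> [-1, 4, 3, -1, -1]
Stage 2 (DIFF): s[0]=-1, 4--1=5, 3-4=-1, -1-3=-4, -1--1=0 -> [-1, 5, -1, -4, 0]
Stage 3 (CLIP -7 5): clip(-1,-7,5)=-1, clip(5,-7,5)=5, clip(-1,-7,5)=-1, clip(-4,-7,5)=-4, clip(0,-7,5)=0 -> [-1, 5, -1, -4, 0]
Stage 4 (DIFF): s[0]=-1, 5--1=6, -1-5=-6, -4--1=-3, 0--4=4 -> [-1, 6, -6, -3, 4]
Stage 5 (AMPLIFY 2): -1*2=-2, 6*2=12, -6*2=-12, -3*2=-6, 4*2=8 -> [-2, 12, -12, -6, 8]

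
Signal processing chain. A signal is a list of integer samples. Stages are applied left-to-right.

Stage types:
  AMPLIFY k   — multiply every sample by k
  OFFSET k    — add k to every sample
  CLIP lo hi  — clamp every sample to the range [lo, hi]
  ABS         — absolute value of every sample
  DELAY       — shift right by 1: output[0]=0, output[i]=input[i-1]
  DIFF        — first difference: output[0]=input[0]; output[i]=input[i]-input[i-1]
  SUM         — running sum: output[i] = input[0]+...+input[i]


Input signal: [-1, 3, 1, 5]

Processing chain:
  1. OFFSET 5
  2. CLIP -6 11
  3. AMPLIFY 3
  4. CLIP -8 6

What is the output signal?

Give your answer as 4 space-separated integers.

Answer: 6 6 6 6

Derivation:
Input: [-1, 3, 1, 5]
Stage 1 (OFFSET 5): -1+5=4, 3+5=8, 1+5=6, 5+5=10 -> [4, 8, 6, 10]
Stage 2 (CLIP -6 11): clip(4,-6,11)=4, clip(8,-6,11)=8, clip(6,-6,11)=6, clip(10,-6,11)=10 -> [4, 8, 6, 10]
Stage 3 (AMPLIFY 3): 4*3=12, 8*3=24, 6*3=18, 10*3=30 -> [12, 24, 18, 30]
Stage 4 (CLIP -8 6): clip(12,-8,6)=6, clip(24,-8,6)=6, clip(18,-8,6)=6, clip(30,-8,6)=6 -> [6, 6, 6, 6]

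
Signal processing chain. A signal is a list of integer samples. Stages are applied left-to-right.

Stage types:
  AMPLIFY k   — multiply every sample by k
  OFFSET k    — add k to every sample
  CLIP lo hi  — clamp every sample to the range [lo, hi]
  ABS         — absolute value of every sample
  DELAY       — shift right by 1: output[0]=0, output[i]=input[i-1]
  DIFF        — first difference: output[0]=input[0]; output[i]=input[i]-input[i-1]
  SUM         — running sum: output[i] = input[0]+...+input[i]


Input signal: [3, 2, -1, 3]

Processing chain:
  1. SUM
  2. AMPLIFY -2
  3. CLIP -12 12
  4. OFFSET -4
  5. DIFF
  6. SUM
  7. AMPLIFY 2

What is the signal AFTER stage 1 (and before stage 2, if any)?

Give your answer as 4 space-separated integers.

Answer: 3 5 4 7

Derivation:
Input: [3, 2, -1, 3]
Stage 1 (SUM): sum[0..0]=3, sum[0..1]=5, sum[0..2]=4, sum[0..3]=7 -> [3, 5, 4, 7]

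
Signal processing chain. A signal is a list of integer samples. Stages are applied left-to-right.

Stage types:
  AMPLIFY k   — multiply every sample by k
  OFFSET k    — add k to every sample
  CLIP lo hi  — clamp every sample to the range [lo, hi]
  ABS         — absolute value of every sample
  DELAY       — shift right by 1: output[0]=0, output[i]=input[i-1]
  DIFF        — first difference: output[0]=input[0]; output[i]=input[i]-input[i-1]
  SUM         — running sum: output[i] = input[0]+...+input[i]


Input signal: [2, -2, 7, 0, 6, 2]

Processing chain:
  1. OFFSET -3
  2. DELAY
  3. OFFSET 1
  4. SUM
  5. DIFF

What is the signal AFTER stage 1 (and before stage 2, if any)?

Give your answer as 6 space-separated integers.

Input: [2, -2, 7, 0, 6, 2]
Stage 1 (OFFSET -3): 2+-3=-1, -2+-3=-5, 7+-3=4, 0+-3=-3, 6+-3=3, 2+-3=-1 -> [-1, -5, 4, -3, 3, -1]

Answer: -1 -5 4 -3 3 -1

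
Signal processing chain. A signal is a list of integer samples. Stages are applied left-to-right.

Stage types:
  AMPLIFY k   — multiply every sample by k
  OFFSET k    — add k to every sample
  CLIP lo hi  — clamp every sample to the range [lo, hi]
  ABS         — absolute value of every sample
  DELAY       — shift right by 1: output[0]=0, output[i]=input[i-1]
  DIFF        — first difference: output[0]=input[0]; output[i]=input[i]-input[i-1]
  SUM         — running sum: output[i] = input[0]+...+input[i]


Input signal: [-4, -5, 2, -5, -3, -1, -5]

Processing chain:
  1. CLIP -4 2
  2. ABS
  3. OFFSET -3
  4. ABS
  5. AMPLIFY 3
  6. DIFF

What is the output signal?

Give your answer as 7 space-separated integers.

Answer: 3 0 0 0 -3 6 -3

Derivation:
Input: [-4, -5, 2, -5, -3, -1, -5]
Stage 1 (CLIP -4 2): clip(-4,-4,2)=-4, clip(-5,-4,2)=-4, clip(2,-4,2)=2, clip(-5,-4,2)=-4, clip(-3,-4,2)=-3, clip(-1,-4,2)=-1, clip(-5,-4,2)=-4 -> [-4, -4, 2, -4, -3, -1, -4]
Stage 2 (ABS): |-4|=4, |-4|=4, |2|=2, |-4|=4, |-3|=3, |-1|=1, |-4|=4 -> [4, 4, 2, 4, 3, 1, 4]
Stage 3 (OFFSET -3): 4+-3=1, 4+-3=1, 2+-3=-1, 4+-3=1, 3+-3=0, 1+-3=-2, 4+-3=1 -> [1, 1, -1, 1, 0, -2, 1]
Stage 4 (ABS): |1|=1, |1|=1, |-1|=1, |1|=1, |0|=0, |-2|=2, |1|=1 -> [1, 1, 1, 1, 0, 2, 1]
Stage 5 (AMPLIFY 3): 1*3=3, 1*3=3, 1*3=3, 1*3=3, 0*3=0, 2*3=6, 1*3=3 -> [3, 3, 3, 3, 0, 6, 3]
Stage 6 (DIFF): s[0]=3, 3-3=0, 3-3=0, 3-3=0, 0-3=-3, 6-0=6, 3-6=-3 -> [3, 0, 0, 0, -3, 6, -3]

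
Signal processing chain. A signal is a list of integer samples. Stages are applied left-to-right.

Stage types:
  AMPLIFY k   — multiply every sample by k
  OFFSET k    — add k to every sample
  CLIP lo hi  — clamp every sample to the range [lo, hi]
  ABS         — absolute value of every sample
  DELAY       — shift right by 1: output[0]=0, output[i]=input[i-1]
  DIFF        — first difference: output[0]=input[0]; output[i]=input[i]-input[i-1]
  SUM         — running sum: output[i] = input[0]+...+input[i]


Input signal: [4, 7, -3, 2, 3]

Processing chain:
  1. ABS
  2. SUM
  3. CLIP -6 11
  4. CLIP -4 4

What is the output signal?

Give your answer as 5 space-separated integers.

Input: [4, 7, -3, 2, 3]
Stage 1 (ABS): |4|=4, |7|=7, |-3|=3, |2|=2, |3|=3 -> [4, 7, 3, 2, 3]
Stage 2 (SUM): sum[0..0]=4, sum[0..1]=11, sum[0..2]=14, sum[0..3]=16, sum[0..4]=19 -> [4, 11, 14, 16, 19]
Stage 3 (CLIP -6 11): clip(4,-6,11)=4, clip(11,-6,11)=11, clip(14,-6,11)=11, clip(16,-6,11)=11, clip(19,-6,11)=11 -> [4, 11, 11, 11, 11]
Stage 4 (CLIP -4 4): clip(4,-4,4)=4, clip(11,-4,4)=4, clip(11,-4,4)=4, clip(11,-4,4)=4, clip(11,-4,4)=4 -> [4, 4, 4, 4, 4]

Answer: 4 4 4 4 4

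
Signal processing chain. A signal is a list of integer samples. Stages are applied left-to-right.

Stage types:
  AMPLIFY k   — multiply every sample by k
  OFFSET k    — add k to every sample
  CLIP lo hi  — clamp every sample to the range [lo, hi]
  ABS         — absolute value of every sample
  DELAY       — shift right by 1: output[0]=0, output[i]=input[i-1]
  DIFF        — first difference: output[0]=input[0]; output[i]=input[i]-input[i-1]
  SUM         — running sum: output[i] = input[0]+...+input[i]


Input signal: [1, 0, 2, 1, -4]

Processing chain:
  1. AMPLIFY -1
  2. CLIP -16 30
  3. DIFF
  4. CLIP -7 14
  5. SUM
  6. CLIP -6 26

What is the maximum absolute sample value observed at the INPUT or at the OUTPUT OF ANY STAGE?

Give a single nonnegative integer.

Input: [1, 0, 2, 1, -4] (max |s|=4)
Stage 1 (AMPLIFY -1): 1*-1=-1, 0*-1=0, 2*-1=-2, 1*-1=-1, -4*-1=4 -> [-1, 0, -2, -1, 4] (max |s|=4)
Stage 2 (CLIP -16 30): clip(-1,-16,30)=-1, clip(0,-16,30)=0, clip(-2,-16,30)=-2, clip(-1,-16,30)=-1, clip(4,-16,30)=4 -> [-1, 0, -2, -1, 4] (max |s|=4)
Stage 3 (DIFF): s[0]=-1, 0--1=1, -2-0=-2, -1--2=1, 4--1=5 -> [-1, 1, -2, 1, 5] (max |s|=5)
Stage 4 (CLIP -7 14): clip(-1,-7,14)=-1, clip(1,-7,14)=1, clip(-2,-7,14)=-2, clip(1,-7,14)=1, clip(5,-7,14)=5 -> [-1, 1, -2, 1, 5] (max |s|=5)
Stage 5 (SUM): sum[0..0]=-1, sum[0..1]=0, sum[0..2]=-2, sum[0..3]=-1, sum[0..4]=4 -> [-1, 0, -2, -1, 4] (max |s|=4)
Stage 6 (CLIP -6 26): clip(-1,-6,26)=-1, clip(0,-6,26)=0, clip(-2,-6,26)=-2, clip(-1,-6,26)=-1, clip(4,-6,26)=4 -> [-1, 0, -2, -1, 4] (max |s|=4)
Overall max amplitude: 5

Answer: 5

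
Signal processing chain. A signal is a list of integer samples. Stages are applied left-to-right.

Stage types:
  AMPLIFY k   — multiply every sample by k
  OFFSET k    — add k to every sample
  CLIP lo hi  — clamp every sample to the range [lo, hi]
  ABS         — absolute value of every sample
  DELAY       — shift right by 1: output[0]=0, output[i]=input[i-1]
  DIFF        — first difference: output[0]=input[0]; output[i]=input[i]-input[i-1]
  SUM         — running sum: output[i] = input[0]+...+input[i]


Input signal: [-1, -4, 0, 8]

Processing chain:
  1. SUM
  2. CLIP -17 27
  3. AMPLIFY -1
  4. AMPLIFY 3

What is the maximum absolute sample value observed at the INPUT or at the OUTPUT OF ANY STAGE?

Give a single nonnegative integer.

Answer: 15

Derivation:
Input: [-1, -4, 0, 8] (max |s|=8)
Stage 1 (SUM): sum[0..0]=-1, sum[0..1]=-5, sum[0..2]=-5, sum[0..3]=3 -> [-1, -5, -5, 3] (max |s|=5)
Stage 2 (CLIP -17 27): clip(-1,-17,27)=-1, clip(-5,-17,27)=-5, clip(-5,-17,27)=-5, clip(3,-17,27)=3 -> [-1, -5, -5, 3] (max |s|=5)
Stage 3 (AMPLIFY -1): -1*-1=1, -5*-1=5, -5*-1=5, 3*-1=-3 -> [1, 5, 5, -3] (max |s|=5)
Stage 4 (AMPLIFY 3): 1*3=3, 5*3=15, 5*3=15, -3*3=-9 -> [3, 15, 15, -9] (max |s|=15)
Overall max amplitude: 15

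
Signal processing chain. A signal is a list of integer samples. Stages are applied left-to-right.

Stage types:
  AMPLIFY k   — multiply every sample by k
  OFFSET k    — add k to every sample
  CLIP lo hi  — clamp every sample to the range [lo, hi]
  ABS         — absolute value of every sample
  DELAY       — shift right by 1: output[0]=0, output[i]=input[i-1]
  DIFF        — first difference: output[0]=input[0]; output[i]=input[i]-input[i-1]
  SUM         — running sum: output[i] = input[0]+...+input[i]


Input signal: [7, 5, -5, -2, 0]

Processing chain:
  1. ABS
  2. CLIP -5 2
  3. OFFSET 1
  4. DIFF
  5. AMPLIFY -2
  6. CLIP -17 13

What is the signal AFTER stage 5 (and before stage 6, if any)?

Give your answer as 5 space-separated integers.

Input: [7, 5, -5, -2, 0]
Stage 1 (ABS): |7|=7, |5|=5, |-5|=5, |-2|=2, |0|=0 -> [7, 5, 5, 2, 0]
Stage 2 (CLIP -5 2): clip(7,-5,2)=2, clip(5,-5,2)=2, clip(5,-5,2)=2, clip(2,-5,2)=2, clip(0,-5,2)=0 -> [2, 2, 2, 2, 0]
Stage 3 (OFFSET 1): 2+1=3, 2+1=3, 2+1=3, 2+1=3, 0+1=1 -> [3, 3, 3, 3, 1]
Stage 4 (DIFF): s[0]=3, 3-3=0, 3-3=0, 3-3=0, 1-3=-2 -> [3, 0, 0, 0, -2]
Stage 5 (AMPLIFY -2): 3*-2=-6, 0*-2=0, 0*-2=0, 0*-2=0, -2*-2=4 -> [-6, 0, 0, 0, 4]

Answer: -6 0 0 0 4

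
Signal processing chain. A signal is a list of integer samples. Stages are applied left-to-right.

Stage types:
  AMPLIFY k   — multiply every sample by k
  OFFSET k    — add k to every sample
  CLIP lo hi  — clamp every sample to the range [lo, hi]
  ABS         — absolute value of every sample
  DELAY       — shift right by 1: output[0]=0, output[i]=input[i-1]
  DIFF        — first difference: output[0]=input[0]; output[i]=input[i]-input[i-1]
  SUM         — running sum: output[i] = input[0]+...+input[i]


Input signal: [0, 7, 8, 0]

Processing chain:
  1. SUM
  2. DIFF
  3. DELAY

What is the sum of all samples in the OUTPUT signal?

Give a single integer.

Input: [0, 7, 8, 0]
Stage 1 (SUM): sum[0..0]=0, sum[0..1]=7, sum[0..2]=15, sum[0..3]=15 -> [0, 7, 15, 15]
Stage 2 (DIFF): s[0]=0, 7-0=7, 15-7=8, 15-15=0 -> [0, 7, 8, 0]
Stage 3 (DELAY): [0, 0, 7, 8] = [0, 0, 7, 8] -> [0, 0, 7, 8]
Output sum: 15

Answer: 15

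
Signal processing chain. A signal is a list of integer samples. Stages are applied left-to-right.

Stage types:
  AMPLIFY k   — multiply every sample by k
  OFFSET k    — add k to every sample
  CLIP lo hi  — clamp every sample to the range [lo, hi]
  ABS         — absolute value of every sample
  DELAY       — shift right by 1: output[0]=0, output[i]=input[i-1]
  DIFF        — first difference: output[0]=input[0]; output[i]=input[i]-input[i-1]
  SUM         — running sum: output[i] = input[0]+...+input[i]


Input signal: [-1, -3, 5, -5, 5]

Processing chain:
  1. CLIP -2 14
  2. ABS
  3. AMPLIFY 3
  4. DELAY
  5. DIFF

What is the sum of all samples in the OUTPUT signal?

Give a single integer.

Input: [-1, -3, 5, -5, 5]
Stage 1 (CLIP -2 14): clip(-1,-2,14)=-1, clip(-3,-2,14)=-2, clip(5,-2,14)=5, clip(-5,-2,14)=-2, clip(5,-2,14)=5 -> [-1, -2, 5, -2, 5]
Stage 2 (ABS): |-1|=1, |-2|=2, |5|=5, |-2|=2, |5|=5 -> [1, 2, 5, 2, 5]
Stage 3 (AMPLIFY 3): 1*3=3, 2*3=6, 5*3=15, 2*3=6, 5*3=15 -> [3, 6, 15, 6, 15]
Stage 4 (DELAY): [0, 3, 6, 15, 6] = [0, 3, 6, 15, 6] -> [0, 3, 6, 15, 6]
Stage 5 (DIFF): s[0]=0, 3-0=3, 6-3=3, 15-6=9, 6-15=-9 -> [0, 3, 3, 9, -9]
Output sum: 6

Answer: 6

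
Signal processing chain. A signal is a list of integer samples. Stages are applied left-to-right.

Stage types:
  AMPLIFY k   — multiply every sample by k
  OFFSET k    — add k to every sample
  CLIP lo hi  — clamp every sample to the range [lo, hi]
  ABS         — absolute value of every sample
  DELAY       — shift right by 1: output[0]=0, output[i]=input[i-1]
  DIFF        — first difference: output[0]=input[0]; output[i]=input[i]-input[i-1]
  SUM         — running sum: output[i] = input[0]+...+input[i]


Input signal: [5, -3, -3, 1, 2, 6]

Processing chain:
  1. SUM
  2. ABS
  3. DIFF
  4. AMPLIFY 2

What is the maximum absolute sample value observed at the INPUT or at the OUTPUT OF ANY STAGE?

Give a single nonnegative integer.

Input: [5, -3, -3, 1, 2, 6] (max |s|=6)
Stage 1 (SUM): sum[0..0]=5, sum[0..1]=2, sum[0..2]=-1, sum[0..3]=0, sum[0..4]=2, sum[0..5]=8 -> [5, 2, -1, 0, 2, 8] (max |s|=8)
Stage 2 (ABS): |5|=5, |2|=2, |-1|=1, |0|=0, |2|=2, |8|=8 -> [5, 2, 1, 0, 2, 8] (max |s|=8)
Stage 3 (DIFF): s[0]=5, 2-5=-3, 1-2=-1, 0-1=-1, 2-0=2, 8-2=6 -> [5, -3, -1, -1, 2, 6] (max |s|=6)
Stage 4 (AMPLIFY 2): 5*2=10, -3*2=-6, -1*2=-2, -1*2=-2, 2*2=4, 6*2=12 -> [10, -6, -2, -2, 4, 12] (max |s|=12)
Overall max amplitude: 12

Answer: 12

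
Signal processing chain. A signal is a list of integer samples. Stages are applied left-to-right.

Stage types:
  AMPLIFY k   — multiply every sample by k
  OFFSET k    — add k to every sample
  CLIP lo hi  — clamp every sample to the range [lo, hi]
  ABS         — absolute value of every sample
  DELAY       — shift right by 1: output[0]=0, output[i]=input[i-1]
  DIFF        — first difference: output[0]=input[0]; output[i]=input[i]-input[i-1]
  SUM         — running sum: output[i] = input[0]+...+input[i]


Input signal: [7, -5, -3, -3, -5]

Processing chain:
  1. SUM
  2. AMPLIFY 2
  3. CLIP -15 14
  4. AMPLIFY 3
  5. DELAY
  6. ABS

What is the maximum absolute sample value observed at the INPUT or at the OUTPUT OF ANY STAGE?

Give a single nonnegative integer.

Answer: 45

Derivation:
Input: [7, -5, -3, -3, -5] (max |s|=7)
Stage 1 (SUM): sum[0..0]=7, sum[0..1]=2, sum[0..2]=-1, sum[0..3]=-4, sum[0..4]=-9 -> [7, 2, -1, -4, -9] (max |s|=9)
Stage 2 (AMPLIFY 2): 7*2=14, 2*2=4, -1*2=-2, -4*2=-8, -9*2=-18 -> [14, 4, -2, -8, -18] (max |s|=18)
Stage 3 (CLIP -15 14): clip(14,-15,14)=14, clip(4,-15,14)=4, clip(-2,-15,14)=-2, clip(-8,-15,14)=-8, clip(-18,-15,14)=-15 -> [14, 4, -2, -8, -15] (max |s|=15)
Stage 4 (AMPLIFY 3): 14*3=42, 4*3=12, -2*3=-6, -8*3=-24, -15*3=-45 -> [42, 12, -6, -24, -45] (max |s|=45)
Stage 5 (DELAY): [0, 42, 12, -6, -24] = [0, 42, 12, -6, -24] -> [0, 42, 12, -6, -24] (max |s|=42)
Stage 6 (ABS): |0|=0, |42|=42, |12|=12, |-6|=6, |-24|=24 -> [0, 42, 12, 6, 24] (max |s|=42)
Overall max amplitude: 45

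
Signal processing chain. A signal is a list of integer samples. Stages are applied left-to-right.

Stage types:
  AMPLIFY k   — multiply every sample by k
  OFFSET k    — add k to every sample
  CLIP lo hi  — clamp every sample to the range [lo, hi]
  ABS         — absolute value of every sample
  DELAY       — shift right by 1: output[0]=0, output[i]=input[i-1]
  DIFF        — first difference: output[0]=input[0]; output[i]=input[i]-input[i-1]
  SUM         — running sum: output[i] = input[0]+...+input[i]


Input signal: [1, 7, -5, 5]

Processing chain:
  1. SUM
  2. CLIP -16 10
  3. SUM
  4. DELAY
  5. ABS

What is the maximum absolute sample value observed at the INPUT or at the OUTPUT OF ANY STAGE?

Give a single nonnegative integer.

Input: [1, 7, -5, 5] (max |s|=7)
Stage 1 (SUM): sum[0..0]=1, sum[0..1]=8, sum[0..2]=3, sum[0..3]=8 -> [1, 8, 3, 8] (max |s|=8)
Stage 2 (CLIP -16 10): clip(1,-16,10)=1, clip(8,-16,10)=8, clip(3,-16,10)=3, clip(8,-16,10)=8 -> [1, 8, 3, 8] (max |s|=8)
Stage 3 (SUM): sum[0..0]=1, sum[0..1]=9, sum[0..2]=12, sum[0..3]=20 -> [1, 9, 12, 20] (max |s|=20)
Stage 4 (DELAY): [0, 1, 9, 12] = [0, 1, 9, 12] -> [0, 1, 9, 12] (max |s|=12)
Stage 5 (ABS): |0|=0, |1|=1, |9|=9, |12|=12 -> [0, 1, 9, 12] (max |s|=12)
Overall max amplitude: 20

Answer: 20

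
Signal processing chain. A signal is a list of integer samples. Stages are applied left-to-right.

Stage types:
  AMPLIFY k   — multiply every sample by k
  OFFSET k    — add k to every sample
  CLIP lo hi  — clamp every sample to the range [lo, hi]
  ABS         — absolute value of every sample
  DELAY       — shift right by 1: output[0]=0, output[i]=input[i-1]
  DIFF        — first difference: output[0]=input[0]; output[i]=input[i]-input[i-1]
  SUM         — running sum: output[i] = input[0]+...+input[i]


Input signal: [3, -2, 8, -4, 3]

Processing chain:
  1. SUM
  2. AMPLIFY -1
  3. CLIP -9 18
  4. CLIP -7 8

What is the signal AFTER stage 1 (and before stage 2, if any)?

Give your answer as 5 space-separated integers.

Answer: 3 1 9 5 8

Derivation:
Input: [3, -2, 8, -4, 3]
Stage 1 (SUM): sum[0..0]=3, sum[0..1]=1, sum[0..2]=9, sum[0..3]=5, sum[0..4]=8 -> [3, 1, 9, 5, 8]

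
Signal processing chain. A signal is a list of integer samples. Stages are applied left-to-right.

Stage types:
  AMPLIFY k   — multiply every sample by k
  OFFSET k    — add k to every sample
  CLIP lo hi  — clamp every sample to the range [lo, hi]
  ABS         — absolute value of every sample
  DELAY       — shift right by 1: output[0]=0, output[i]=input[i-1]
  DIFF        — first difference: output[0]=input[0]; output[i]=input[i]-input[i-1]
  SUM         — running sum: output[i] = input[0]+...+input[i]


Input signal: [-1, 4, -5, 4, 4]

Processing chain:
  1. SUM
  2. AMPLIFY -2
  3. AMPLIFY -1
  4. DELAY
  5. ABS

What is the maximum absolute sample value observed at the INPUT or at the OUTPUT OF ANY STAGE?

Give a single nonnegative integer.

Input: [-1, 4, -5, 4, 4] (max |s|=5)
Stage 1 (SUM): sum[0..0]=-1, sum[0..1]=3, sum[0..2]=-2, sum[0..3]=2, sum[0..4]=6 -> [-1, 3, -2, 2, 6] (max |s|=6)
Stage 2 (AMPLIFY -2): -1*-2=2, 3*-2=-6, -2*-2=4, 2*-2=-4, 6*-2=-12 -> [2, -6, 4, -4, -12] (max |s|=12)
Stage 3 (AMPLIFY -1): 2*-1=-2, -6*-1=6, 4*-1=-4, -4*-1=4, -12*-1=12 -> [-2, 6, -4, 4, 12] (max |s|=12)
Stage 4 (DELAY): [0, -2, 6, -4, 4] = [0, -2, 6, -4, 4] -> [0, -2, 6, -4, 4] (max |s|=6)
Stage 5 (ABS): |0|=0, |-2|=2, |6|=6, |-4|=4, |4|=4 -> [0, 2, 6, 4, 4] (max |s|=6)
Overall max amplitude: 12

Answer: 12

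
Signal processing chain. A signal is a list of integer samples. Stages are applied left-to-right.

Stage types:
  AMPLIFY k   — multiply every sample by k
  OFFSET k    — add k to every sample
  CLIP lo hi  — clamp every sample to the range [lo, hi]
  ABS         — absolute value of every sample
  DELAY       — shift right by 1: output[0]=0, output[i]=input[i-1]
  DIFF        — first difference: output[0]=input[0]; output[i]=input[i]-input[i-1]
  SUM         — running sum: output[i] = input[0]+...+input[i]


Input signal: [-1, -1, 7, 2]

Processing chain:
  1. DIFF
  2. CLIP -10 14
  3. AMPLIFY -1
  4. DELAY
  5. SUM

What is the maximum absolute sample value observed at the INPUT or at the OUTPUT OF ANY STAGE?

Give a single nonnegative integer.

Input: [-1, -1, 7, 2] (max |s|=7)
Stage 1 (DIFF): s[0]=-1, -1--1=0, 7--1=8, 2-7=-5 -> [-1, 0, 8, -5] (max |s|=8)
Stage 2 (CLIP -10 14): clip(-1,-10,14)=-1, clip(0,-10,14)=0, clip(8,-10,14)=8, clip(-5,-10,14)=-5 -> [-1, 0, 8, -5] (max |s|=8)
Stage 3 (AMPLIFY -1): -1*-1=1, 0*-1=0, 8*-1=-8, -5*-1=5 -> [1, 0, -8, 5] (max |s|=8)
Stage 4 (DELAY): [0, 1, 0, -8] = [0, 1, 0, -8] -> [0, 1, 0, -8] (max |s|=8)
Stage 5 (SUM): sum[0..0]=0, sum[0..1]=1, sum[0..2]=1, sum[0..3]=-7 -> [0, 1, 1, -7] (max |s|=7)
Overall max amplitude: 8

Answer: 8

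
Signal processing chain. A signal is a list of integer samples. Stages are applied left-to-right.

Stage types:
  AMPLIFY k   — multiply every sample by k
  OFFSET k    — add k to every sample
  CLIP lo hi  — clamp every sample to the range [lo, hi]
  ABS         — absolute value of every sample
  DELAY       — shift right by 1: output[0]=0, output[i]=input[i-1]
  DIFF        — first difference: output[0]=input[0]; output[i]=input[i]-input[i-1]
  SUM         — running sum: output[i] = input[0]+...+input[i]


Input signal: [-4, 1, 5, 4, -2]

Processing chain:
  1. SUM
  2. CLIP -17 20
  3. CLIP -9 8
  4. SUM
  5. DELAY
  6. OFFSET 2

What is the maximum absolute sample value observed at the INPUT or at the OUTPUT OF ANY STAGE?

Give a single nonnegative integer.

Answer: 7

Derivation:
Input: [-4, 1, 5, 4, -2] (max |s|=5)
Stage 1 (SUM): sum[0..0]=-4, sum[0..1]=-3, sum[0..2]=2, sum[0..3]=6, sum[0..4]=4 -> [-4, -3, 2, 6, 4] (max |s|=6)
Stage 2 (CLIP -17 20): clip(-4,-17,20)=-4, clip(-3,-17,20)=-3, clip(2,-17,20)=2, clip(6,-17,20)=6, clip(4,-17,20)=4 -> [-4, -3, 2, 6, 4] (max |s|=6)
Stage 3 (CLIP -9 8): clip(-4,-9,8)=-4, clip(-3,-9,8)=-3, clip(2,-9,8)=2, clip(6,-9,8)=6, clip(4,-9,8)=4 -> [-4, -3, 2, 6, 4] (max |s|=6)
Stage 4 (SUM): sum[0..0]=-4, sum[0..1]=-7, sum[0..2]=-5, sum[0..3]=1, sum[0..4]=5 -> [-4, -7, -5, 1, 5] (max |s|=7)
Stage 5 (DELAY): [0, -4, -7, -5, 1] = [0, -4, -7, -5, 1] -> [0, -4, -7, -5, 1] (max |s|=7)
Stage 6 (OFFSET 2): 0+2=2, -4+2=-2, -7+2=-5, -5+2=-3, 1+2=3 -> [2, -2, -5, -3, 3] (max |s|=5)
Overall max amplitude: 7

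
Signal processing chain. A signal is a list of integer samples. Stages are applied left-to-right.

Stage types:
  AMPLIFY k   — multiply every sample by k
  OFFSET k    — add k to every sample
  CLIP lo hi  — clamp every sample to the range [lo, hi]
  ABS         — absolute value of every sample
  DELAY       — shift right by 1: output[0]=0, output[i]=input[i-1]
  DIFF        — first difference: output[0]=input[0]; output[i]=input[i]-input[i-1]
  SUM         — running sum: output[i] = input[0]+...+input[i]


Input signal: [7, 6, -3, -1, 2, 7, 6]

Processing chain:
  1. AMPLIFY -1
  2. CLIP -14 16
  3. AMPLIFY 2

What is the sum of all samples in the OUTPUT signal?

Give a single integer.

Answer: -48

Derivation:
Input: [7, 6, -3, -1, 2, 7, 6]
Stage 1 (AMPLIFY -1): 7*-1=-7, 6*-1=-6, -3*-1=3, -1*-1=1, 2*-1=-2, 7*-1=-7, 6*-1=-6 -> [-7, -6, 3, 1, -2, -7, -6]
Stage 2 (CLIP -14 16): clip(-7,-14,16)=-7, clip(-6,-14,16)=-6, clip(3,-14,16)=3, clip(1,-14,16)=1, clip(-2,-14,16)=-2, clip(-7,-14,16)=-7, clip(-6,-14,16)=-6 -> [-7, -6, 3, 1, -2, -7, -6]
Stage 3 (AMPLIFY 2): -7*2=-14, -6*2=-12, 3*2=6, 1*2=2, -2*2=-4, -7*2=-14, -6*2=-12 -> [-14, -12, 6, 2, -4, -14, -12]
Output sum: -48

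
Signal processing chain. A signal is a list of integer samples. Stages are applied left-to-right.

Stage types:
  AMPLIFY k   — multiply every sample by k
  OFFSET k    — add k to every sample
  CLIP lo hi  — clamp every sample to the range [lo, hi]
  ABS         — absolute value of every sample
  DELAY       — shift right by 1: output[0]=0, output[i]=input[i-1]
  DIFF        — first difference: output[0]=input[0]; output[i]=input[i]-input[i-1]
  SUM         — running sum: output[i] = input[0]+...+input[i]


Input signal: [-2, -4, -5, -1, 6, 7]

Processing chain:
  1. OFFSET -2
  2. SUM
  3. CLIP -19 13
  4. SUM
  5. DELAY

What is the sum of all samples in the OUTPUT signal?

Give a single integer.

Input: [-2, -4, -5, -1, 6, 7]
Stage 1 (OFFSET -2): -2+-2=-4, -4+-2=-6, -5+-2=-7, -1+-2=-3, 6+-2=4, 7+-2=5 -> [-4, -6, -7, -3, 4, 5]
Stage 2 (SUM): sum[0..0]=-4, sum[0..1]=-10, sum[0..2]=-17, sum[0..3]=-20, sum[0..4]=-16, sum[0..5]=-11 -> [-4, -10, -17, -20, -16, -11]
Stage 3 (CLIP -19 13): clip(-4,-19,13)=-4, clip(-10,-19,13)=-10, clip(-17,-19,13)=-17, clip(-20,-19,13)=-19, clip(-16,-19,13)=-16, clip(-11,-19,13)=-11 -> [-4, -10, -17, -19, -16, -11]
Stage 4 (SUM): sum[0..0]=-4, sum[0..1]=-14, sum[0..2]=-31, sum[0..3]=-50, sum[0..4]=-66, sum[0..5]=-77 -> [-4, -14, -31, -50, -66, -77]
Stage 5 (DELAY): [0, -4, -14, -31, -50, -66] = [0, -4, -14, -31, -50, -66] -> [0, -4, -14, -31, -50, -66]
Output sum: -165

Answer: -165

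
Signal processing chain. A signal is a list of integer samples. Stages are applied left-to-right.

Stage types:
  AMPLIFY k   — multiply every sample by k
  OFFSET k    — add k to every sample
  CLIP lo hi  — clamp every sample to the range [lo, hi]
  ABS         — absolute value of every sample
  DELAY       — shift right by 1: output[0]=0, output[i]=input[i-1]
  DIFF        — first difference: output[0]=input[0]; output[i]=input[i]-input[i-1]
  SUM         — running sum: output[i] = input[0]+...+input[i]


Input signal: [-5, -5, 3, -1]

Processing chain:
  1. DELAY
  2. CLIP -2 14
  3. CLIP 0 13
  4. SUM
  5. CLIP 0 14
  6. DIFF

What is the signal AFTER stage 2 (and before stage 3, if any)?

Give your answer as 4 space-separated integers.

Answer: 0 -2 -2 3

Derivation:
Input: [-5, -5, 3, -1]
Stage 1 (DELAY): [0, -5, -5, 3] = [0, -5, -5, 3] -> [0, -5, -5, 3]
Stage 2 (CLIP -2 14): clip(0,-2,14)=0, clip(-5,-2,14)=-2, clip(-5,-2,14)=-2, clip(3,-2,14)=3 -> [0, -2, -2, 3]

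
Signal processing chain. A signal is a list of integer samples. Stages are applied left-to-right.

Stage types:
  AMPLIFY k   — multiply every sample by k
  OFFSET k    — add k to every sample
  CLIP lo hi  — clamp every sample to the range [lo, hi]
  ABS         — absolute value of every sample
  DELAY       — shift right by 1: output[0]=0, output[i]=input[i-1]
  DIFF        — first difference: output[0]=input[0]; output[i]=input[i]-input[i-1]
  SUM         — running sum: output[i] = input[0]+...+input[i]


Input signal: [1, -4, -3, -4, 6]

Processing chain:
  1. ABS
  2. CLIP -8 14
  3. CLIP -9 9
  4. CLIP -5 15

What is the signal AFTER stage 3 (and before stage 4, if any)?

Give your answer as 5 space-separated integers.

Answer: 1 4 3 4 6

Derivation:
Input: [1, -4, -3, -4, 6]
Stage 1 (ABS): |1|=1, |-4|=4, |-3|=3, |-4|=4, |6|=6 -> [1, 4, 3, 4, 6]
Stage 2 (CLIP -8 14): clip(1,-8,14)=1, clip(4,-8,14)=4, clip(3,-8,14)=3, clip(4,-8,14)=4, clip(6,-8,14)=6 -> [1, 4, 3, 4, 6]
Stage 3 (CLIP -9 9): clip(1,-9,9)=1, clip(4,-9,9)=4, clip(3,-9,9)=3, clip(4,-9,9)=4, clip(6,-9,9)=6 -> [1, 4, 3, 4, 6]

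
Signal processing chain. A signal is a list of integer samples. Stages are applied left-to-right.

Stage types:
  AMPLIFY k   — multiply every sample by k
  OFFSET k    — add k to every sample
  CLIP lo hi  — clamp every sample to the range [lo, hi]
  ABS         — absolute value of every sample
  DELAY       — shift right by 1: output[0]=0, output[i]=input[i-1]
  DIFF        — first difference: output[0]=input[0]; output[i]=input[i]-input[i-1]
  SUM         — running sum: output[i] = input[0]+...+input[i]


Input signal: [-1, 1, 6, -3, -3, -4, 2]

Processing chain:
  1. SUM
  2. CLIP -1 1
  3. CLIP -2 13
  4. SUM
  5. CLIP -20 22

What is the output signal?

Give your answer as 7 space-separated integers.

Input: [-1, 1, 6, -3, -3, -4, 2]
Stage 1 (SUM): sum[0..0]=-1, sum[0..1]=0, sum[0..2]=6, sum[0..3]=3, sum[0..4]=0, sum[0..5]=-4, sum[0..6]=-2 -> [-1, 0, 6, 3, 0, -4, -2]
Stage 2 (CLIP -1 1): clip(-1,-1,1)=-1, clip(0,-1,1)=0, clip(6,-1,1)=1, clip(3,-1,1)=1, clip(0,-1,1)=0, clip(-4,-1,1)=-1, clip(-2,-1,1)=-1 -> [-1, 0, 1, 1, 0, -1, -1]
Stage 3 (CLIP -2 13): clip(-1,-2,13)=-1, clip(0,-2,13)=0, clip(1,-2,13)=1, clip(1,-2,13)=1, clip(0,-2,13)=0, clip(-1,-2,13)=-1, clip(-1,-2,13)=-1 -> [-1, 0, 1, 1, 0, -1, -1]
Stage 4 (SUM): sum[0..0]=-1, sum[0..1]=-1, sum[0..2]=0, sum[0..3]=1, sum[0..4]=1, sum[0..5]=0, sum[0..6]=-1 -> [-1, -1, 0, 1, 1, 0, -1]
Stage 5 (CLIP -20 22): clip(-1,-20,22)=-1, clip(-1,-20,22)=-1, clip(0,-20,22)=0, clip(1,-20,22)=1, clip(1,-20,22)=1, clip(0,-20,22)=0, clip(-1,-20,22)=-1 -> [-1, -1, 0, 1, 1, 0, -1]

Answer: -1 -1 0 1 1 0 -1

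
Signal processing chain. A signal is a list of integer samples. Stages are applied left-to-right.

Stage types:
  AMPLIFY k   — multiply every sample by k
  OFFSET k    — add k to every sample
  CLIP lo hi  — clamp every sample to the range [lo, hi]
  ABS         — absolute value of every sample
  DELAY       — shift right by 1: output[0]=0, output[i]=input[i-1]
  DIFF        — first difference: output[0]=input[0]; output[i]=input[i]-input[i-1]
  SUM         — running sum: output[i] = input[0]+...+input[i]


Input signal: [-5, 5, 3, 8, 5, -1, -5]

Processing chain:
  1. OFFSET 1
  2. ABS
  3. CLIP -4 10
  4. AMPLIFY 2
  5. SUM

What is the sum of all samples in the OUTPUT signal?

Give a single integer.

Input: [-5, 5, 3, 8, 5, -1, -5]
Stage 1 (OFFSET 1): -5+1=-4, 5+1=6, 3+1=4, 8+1=9, 5+1=6, -1+1=0, -5+1=-4 -> [-4, 6, 4, 9, 6, 0, -4]
Stage 2 (ABS): |-4|=4, |6|=6, |4|=4, |9|=9, |6|=6, |0|=0, |-4|=4 -> [4, 6, 4, 9, 6, 0, 4]
Stage 3 (CLIP -4 10): clip(4,-4,10)=4, clip(6,-4,10)=6, clip(4,-4,10)=4, clip(9,-4,10)=9, clip(6,-4,10)=6, clip(0,-4,10)=0, clip(4,-4,10)=4 -> [4, 6, 4, 9, 6, 0, 4]
Stage 4 (AMPLIFY 2): 4*2=8, 6*2=12, 4*2=8, 9*2=18, 6*2=12, 0*2=0, 4*2=8 -> [8, 12, 8, 18, 12, 0, 8]
Stage 5 (SUM): sum[0..0]=8, sum[0..1]=20, sum[0..2]=28, sum[0..3]=46, sum[0..4]=58, sum[0..5]=58, sum[0..6]=66 -> [8, 20, 28, 46, 58, 58, 66]
Output sum: 284

Answer: 284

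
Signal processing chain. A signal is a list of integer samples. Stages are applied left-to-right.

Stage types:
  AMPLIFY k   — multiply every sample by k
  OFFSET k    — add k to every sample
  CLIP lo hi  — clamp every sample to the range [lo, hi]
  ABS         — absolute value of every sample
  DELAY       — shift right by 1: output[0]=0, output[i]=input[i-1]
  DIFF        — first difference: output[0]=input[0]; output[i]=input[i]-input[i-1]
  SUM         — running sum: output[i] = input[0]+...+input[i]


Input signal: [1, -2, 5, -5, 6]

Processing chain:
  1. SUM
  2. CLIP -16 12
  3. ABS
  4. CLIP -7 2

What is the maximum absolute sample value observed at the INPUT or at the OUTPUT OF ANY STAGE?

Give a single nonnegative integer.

Input: [1, -2, 5, -5, 6] (max |s|=6)
Stage 1 (SUM): sum[0..0]=1, sum[0..1]=-1, sum[0..2]=4, sum[0..3]=-1, sum[0..4]=5 -> [1, -1, 4, -1, 5] (max |s|=5)
Stage 2 (CLIP -16 12): clip(1,-16,12)=1, clip(-1,-16,12)=-1, clip(4,-16,12)=4, clip(-1,-16,12)=-1, clip(5,-16,12)=5 -> [1, -1, 4, -1, 5] (max |s|=5)
Stage 3 (ABS): |1|=1, |-1|=1, |4|=4, |-1|=1, |5|=5 -> [1, 1, 4, 1, 5] (max |s|=5)
Stage 4 (CLIP -7 2): clip(1,-7,2)=1, clip(1,-7,2)=1, clip(4,-7,2)=2, clip(1,-7,2)=1, clip(5,-7,2)=2 -> [1, 1, 2, 1, 2] (max |s|=2)
Overall max amplitude: 6

Answer: 6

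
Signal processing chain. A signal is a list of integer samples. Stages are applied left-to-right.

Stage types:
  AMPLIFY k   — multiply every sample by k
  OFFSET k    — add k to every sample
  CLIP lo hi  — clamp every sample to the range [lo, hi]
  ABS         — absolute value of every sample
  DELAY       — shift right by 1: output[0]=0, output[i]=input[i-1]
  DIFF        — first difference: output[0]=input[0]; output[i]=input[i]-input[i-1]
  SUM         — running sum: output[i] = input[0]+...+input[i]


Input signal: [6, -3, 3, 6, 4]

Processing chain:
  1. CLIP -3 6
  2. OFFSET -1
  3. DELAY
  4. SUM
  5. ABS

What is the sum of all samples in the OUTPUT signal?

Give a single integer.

Answer: 17

Derivation:
Input: [6, -3, 3, 6, 4]
Stage 1 (CLIP -3 6): clip(6,-3,6)=6, clip(-3,-3,6)=-3, clip(3,-3,6)=3, clip(6,-3,6)=6, clip(4,-3,6)=4 -> [6, -3, 3, 6, 4]
Stage 2 (OFFSET -1): 6+-1=5, -3+-1=-4, 3+-1=2, 6+-1=5, 4+-1=3 -> [5, -4, 2, 5, 3]
Stage 3 (DELAY): [0, 5, -4, 2, 5] = [0, 5, -4, 2, 5] -> [0, 5, -4, 2, 5]
Stage 4 (SUM): sum[0..0]=0, sum[0..1]=5, sum[0..2]=1, sum[0..3]=3, sum[0..4]=8 -> [0, 5, 1, 3, 8]
Stage 5 (ABS): |0|=0, |5|=5, |1|=1, |3|=3, |8|=8 -> [0, 5, 1, 3, 8]
Output sum: 17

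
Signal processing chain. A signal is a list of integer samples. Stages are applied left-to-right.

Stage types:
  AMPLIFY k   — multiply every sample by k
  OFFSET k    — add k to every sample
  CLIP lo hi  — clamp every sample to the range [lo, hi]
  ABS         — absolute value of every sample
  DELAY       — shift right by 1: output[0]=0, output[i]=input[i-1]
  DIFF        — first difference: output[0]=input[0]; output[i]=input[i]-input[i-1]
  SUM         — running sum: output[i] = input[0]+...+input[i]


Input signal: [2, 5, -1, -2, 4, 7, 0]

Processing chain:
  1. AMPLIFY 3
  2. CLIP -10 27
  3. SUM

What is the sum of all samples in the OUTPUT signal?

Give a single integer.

Answer: 171

Derivation:
Input: [2, 5, -1, -2, 4, 7, 0]
Stage 1 (AMPLIFY 3): 2*3=6, 5*3=15, -1*3=-3, -2*3=-6, 4*3=12, 7*3=21, 0*3=0 -> [6, 15, -3, -6, 12, 21, 0]
Stage 2 (CLIP -10 27): clip(6,-10,27)=6, clip(15,-10,27)=15, clip(-3,-10,27)=-3, clip(-6,-10,27)=-6, clip(12,-10,27)=12, clip(21,-10,27)=21, clip(0,-10,27)=0 -> [6, 15, -3, -6, 12, 21, 0]
Stage 3 (SUM): sum[0..0]=6, sum[0..1]=21, sum[0..2]=18, sum[0..3]=12, sum[0..4]=24, sum[0..5]=45, sum[0..6]=45 -> [6, 21, 18, 12, 24, 45, 45]
Output sum: 171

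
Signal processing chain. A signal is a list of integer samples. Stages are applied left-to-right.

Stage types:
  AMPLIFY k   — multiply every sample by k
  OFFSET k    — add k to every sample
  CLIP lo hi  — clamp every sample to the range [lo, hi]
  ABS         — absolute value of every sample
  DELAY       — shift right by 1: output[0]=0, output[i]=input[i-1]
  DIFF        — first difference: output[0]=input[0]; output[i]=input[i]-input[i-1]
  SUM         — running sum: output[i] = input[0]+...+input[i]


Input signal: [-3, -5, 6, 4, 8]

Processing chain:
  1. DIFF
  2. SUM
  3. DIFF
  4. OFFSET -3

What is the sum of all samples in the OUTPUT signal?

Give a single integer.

Answer: -7

Derivation:
Input: [-3, -5, 6, 4, 8]
Stage 1 (DIFF): s[0]=-3, -5--3=-2, 6--5=11, 4-6=-2, 8-4=4 -> [-3, -2, 11, -2, 4]
Stage 2 (SUM): sum[0..0]=-3, sum[0..1]=-5, sum[0..2]=6, sum[0..3]=4, sum[0..4]=8 -> [-3, -5, 6, 4, 8]
Stage 3 (DIFF): s[0]=-3, -5--3=-2, 6--5=11, 4-6=-2, 8-4=4 -> [-3, -2, 11, -2, 4]
Stage 4 (OFFSET -3): -3+-3=-6, -2+-3=-5, 11+-3=8, -2+-3=-5, 4+-3=1 -> [-6, -5, 8, -5, 1]
Output sum: -7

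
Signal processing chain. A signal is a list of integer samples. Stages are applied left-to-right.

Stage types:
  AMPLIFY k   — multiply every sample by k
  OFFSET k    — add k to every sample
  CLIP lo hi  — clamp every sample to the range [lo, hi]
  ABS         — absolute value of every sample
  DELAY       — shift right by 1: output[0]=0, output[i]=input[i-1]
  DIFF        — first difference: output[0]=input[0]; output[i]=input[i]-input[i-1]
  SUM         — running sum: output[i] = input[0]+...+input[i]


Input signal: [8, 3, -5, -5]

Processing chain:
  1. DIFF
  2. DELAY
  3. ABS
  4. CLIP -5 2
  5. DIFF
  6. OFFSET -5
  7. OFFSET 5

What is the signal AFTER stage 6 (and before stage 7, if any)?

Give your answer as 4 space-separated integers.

Input: [8, 3, -5, -5]
Stage 1 (DIFF): s[0]=8, 3-8=-5, -5-3=-8, -5--5=0 -> [8, -5, -8, 0]
Stage 2 (DELAY): [0, 8, -5, -8] = [0, 8, -5, -8] -> [0, 8, -5, -8]
Stage 3 (ABS): |0|=0, |8|=8, |-5|=5, |-8|=8 -> [0, 8, 5, 8]
Stage 4 (CLIP -5 2): clip(0,-5,2)=0, clip(8,-5,2)=2, clip(5,-5,2)=2, clip(8,-5,2)=2 -> [0, 2, 2, 2]
Stage 5 (DIFF): s[0]=0, 2-0=2, 2-2=0, 2-2=0 -> [0, 2, 0, 0]
Stage 6 (OFFSET -5): 0+-5=-5, 2+-5=-3, 0+-5=-5, 0+-5=-5 -> [-5, -3, -5, -5]

Answer: -5 -3 -5 -5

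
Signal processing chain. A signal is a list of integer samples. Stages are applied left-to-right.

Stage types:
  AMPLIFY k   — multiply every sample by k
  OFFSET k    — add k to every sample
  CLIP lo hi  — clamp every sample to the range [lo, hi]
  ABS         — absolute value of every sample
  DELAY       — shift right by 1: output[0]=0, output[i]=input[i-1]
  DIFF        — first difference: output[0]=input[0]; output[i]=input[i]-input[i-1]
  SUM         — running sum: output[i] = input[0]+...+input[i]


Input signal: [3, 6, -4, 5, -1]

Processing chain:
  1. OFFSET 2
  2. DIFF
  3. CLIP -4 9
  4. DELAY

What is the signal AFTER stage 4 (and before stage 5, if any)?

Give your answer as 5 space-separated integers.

Input: [3, 6, -4, 5, -1]
Stage 1 (OFFSET 2): 3+2=5, 6+2=8, -4+2=-2, 5+2=7, -1+2=1 -> [5, 8, -2, 7, 1]
Stage 2 (DIFF): s[0]=5, 8-5=3, -2-8=-10, 7--2=9, 1-7=-6 -> [5, 3, -10, 9, -6]
Stage 3 (CLIP -4 9): clip(5,-4,9)=5, clip(3,-4,9)=3, clip(-10,-4,9)=-4, clip(9,-4,9)=9, clip(-6,-4,9)=-4 -> [5, 3, -4, 9, -4]
Stage 4 (DELAY): [0, 5, 3, -4, 9] = [0, 5, 3, -4, 9] -> [0, 5, 3, -4, 9]

Answer: 0 5 3 -4 9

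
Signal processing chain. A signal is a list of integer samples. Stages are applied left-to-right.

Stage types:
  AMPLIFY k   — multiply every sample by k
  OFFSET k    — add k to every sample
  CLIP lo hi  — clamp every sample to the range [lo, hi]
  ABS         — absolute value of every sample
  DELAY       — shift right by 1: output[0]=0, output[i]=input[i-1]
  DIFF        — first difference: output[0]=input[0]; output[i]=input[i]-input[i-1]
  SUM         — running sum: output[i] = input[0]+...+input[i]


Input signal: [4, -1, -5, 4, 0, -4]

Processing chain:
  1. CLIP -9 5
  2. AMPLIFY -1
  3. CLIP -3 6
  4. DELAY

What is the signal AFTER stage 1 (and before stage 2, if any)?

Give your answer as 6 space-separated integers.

Input: [4, -1, -5, 4, 0, -4]
Stage 1 (CLIP -9 5): clip(4,-9,5)=4, clip(-1,-9,5)=-1, clip(-5,-9,5)=-5, clip(4,-9,5)=4, clip(0,-9,5)=0, clip(-4,-9,5)=-4 -> [4, -1, -5, 4, 0, -4]

Answer: 4 -1 -5 4 0 -4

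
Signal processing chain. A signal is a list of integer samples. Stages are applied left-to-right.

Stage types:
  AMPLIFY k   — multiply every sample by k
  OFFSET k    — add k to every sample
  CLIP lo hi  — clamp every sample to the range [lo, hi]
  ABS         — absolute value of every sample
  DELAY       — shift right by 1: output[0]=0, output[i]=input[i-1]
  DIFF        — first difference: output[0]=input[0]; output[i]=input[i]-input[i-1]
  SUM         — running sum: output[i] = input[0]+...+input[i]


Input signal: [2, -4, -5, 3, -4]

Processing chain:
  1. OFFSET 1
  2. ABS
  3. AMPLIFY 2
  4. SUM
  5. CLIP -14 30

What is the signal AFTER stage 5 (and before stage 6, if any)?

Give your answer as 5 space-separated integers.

Answer: 6 12 20 28 30

Derivation:
Input: [2, -4, -5, 3, -4]
Stage 1 (OFFSET 1): 2+1=3, -4+1=-3, -5+1=-4, 3+1=4, -4+1=-3 -> [3, -3, -4, 4, -3]
Stage 2 (ABS): |3|=3, |-3|=3, |-4|=4, |4|=4, |-3|=3 -> [3, 3, 4, 4, 3]
Stage 3 (AMPLIFY 2): 3*2=6, 3*2=6, 4*2=8, 4*2=8, 3*2=6 -> [6, 6, 8, 8, 6]
Stage 4 (SUM): sum[0..0]=6, sum[0..1]=12, sum[0..2]=20, sum[0..3]=28, sum[0..4]=34 -> [6, 12, 20, 28, 34]
Stage 5 (CLIP -14 30): clip(6,-14,30)=6, clip(12,-14,30)=12, clip(20,-14,30)=20, clip(28,-14,30)=28, clip(34,-14,30)=30 -> [6, 12, 20, 28, 30]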